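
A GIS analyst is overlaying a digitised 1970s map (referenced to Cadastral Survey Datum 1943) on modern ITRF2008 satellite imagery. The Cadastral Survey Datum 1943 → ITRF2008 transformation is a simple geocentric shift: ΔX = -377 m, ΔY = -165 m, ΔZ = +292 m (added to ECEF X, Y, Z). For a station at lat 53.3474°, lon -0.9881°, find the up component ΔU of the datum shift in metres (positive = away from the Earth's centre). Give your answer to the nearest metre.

At φ = 53.3474°, λ = -0.9881°: sin φ = 0.802270, cos φ = 0.596962, sin λ = -0.017245, cos λ = 0.999851.
ΔU = cos φ cos λ·ΔX + cos φ sin λ·ΔY + sin φ·ΔZ = (0.596962)(0.999851)(-377) + (0.596962)(-0.017245)(-165) + (0.802270)(292) = 10.94 m.

ΔU = 11 m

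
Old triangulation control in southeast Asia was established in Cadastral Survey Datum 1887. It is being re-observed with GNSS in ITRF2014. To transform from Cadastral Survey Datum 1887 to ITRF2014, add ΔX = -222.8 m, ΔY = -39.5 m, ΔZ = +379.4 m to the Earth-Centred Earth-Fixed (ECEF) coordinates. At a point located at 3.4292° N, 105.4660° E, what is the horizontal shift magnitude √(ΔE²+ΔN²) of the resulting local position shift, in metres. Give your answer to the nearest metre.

At φ = 3.4292°, λ = 105.4660°: sin φ = 0.059815, cos φ = 0.998209, sin λ = 0.963789, cos λ = -0.266666.
ΔE = −sin λ·ΔX + cos λ·ΔY = −(0.963789)·(-222.8) + (-0.266666)·(-39.5) = 225.27 m.
ΔN = −sin φ cos λ·ΔX − sin φ sin λ·ΔY + cos φ·ΔZ = −(0.059815)(-0.266666)(-222.8) − (0.059815)(0.963789)(-39.5) + (0.998209)(379.4) = 377.44 m.
Horizontal magnitude = √(ΔE² + ΔN²) = √(225.27² + 377.44²) = 439.55 m.

440 m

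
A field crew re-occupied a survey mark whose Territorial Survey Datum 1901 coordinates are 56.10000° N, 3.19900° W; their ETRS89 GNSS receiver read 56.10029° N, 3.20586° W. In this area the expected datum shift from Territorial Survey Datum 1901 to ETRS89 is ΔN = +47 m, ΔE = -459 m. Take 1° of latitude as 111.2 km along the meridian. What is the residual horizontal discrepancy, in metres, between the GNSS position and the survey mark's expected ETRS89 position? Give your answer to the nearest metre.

Observed coordinate differences: Δφ = +0.00029°, Δλ = -0.00686°.
Converting to metres (1° lat = 111200 m, cos φ = 0.557745): observed ΔN = 32.2 m, observed ΔE = -425.5 m.
Subtracting the expected shift leaves a residual of 32.2 − (47) = -14.8 m north and -425.5 − (-459) = 33.5 m east.
Residual distance = √((-14.8)² + 33.5²) = 36.6 m.

37 m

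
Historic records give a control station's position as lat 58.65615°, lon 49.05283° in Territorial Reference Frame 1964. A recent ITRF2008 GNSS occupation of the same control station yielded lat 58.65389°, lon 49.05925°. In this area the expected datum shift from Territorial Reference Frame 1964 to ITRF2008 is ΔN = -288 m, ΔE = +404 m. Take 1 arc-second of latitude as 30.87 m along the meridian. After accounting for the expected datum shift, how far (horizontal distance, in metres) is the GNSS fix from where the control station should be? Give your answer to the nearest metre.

49 m

Observed coordinate differences: Δφ = -0.00226°, Δλ = +0.00642°.
Converting to metres (1° lat = 111132 m, cos φ = 0.520173): observed ΔN = -251.2 m, observed ΔE = 371.1 m.
Subtracting the expected shift leaves a residual of -251.2 − (-288) = 36.8 m north and 371.1 − (404) = -32.9 m east.
Residual distance = √(36.8² + (-32.9)²) = 49.4 m.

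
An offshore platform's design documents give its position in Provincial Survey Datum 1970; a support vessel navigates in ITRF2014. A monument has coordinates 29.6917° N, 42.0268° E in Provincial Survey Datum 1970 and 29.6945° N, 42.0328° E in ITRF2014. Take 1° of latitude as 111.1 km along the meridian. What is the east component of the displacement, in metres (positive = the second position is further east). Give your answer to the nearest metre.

Δφ = 29.6945° − 29.6917° = +0.0028°; Δλ = 42.0328° − 42.0268° = +0.0060°.
ΔN = Δφ × 111100 = 311.1 m; ΔE = Δλ × 111100 × cos(29.6917°) = +0.0060 × 111100 × 0.868703 = 579.1 m.

ΔE = 579 m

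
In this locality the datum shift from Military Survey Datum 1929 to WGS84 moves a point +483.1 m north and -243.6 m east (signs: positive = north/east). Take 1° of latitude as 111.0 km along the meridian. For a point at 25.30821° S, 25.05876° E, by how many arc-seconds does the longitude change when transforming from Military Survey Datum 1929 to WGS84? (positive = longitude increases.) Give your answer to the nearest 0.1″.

Δλ = -8.7″

At latitude -25.30821°, cos φ = 0.904021.
1° of longitude at this latitude = 111.0 × cos φ = 100.35 km, so Δλ = -243.6 / 100346.4 = -0.0024276° = -8.739″.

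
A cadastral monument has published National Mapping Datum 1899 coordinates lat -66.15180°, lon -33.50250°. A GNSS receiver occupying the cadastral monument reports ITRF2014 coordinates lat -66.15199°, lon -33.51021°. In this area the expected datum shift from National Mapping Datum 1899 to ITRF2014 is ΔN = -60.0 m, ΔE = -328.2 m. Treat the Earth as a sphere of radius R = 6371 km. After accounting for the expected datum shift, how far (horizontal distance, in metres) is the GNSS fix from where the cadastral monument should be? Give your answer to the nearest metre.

Observed coordinate differences: Δφ = -0.00019°, Δλ = -0.00771°.
Converting to metres (1° lat = 111195 m, cos φ = 0.404315): observed ΔN = -21.1 m, observed ΔE = -346.6 m.
Subtracting the expected shift leaves a residual of -21.1 − (-60.0) = 38.9 m north and -346.6 − (-328.2) = -18.4 m east.
Residual distance = √(38.9² + (-18.4)²) = 43.0 m.

43 m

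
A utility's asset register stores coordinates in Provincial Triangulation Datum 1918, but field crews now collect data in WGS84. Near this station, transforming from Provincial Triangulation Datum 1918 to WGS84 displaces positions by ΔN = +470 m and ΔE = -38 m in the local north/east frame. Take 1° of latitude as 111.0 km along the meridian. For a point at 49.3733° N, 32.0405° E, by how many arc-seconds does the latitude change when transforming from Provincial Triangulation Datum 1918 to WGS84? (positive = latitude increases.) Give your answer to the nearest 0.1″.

Δφ = 15.2″

1° of latitude = 111.0 km, so Δφ = 470.0 / 111000 = 0.0042342° = 15.243″.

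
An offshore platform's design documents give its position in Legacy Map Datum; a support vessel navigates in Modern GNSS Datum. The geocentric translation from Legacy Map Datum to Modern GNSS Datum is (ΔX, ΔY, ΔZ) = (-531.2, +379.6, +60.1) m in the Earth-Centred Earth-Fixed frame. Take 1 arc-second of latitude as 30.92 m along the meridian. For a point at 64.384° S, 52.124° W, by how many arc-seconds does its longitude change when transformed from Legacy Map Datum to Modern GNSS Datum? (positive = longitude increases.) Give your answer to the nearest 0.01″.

sin φ = -0.901712, cos φ = 0.432338, sin λ = -0.789341, cos λ = 0.613955.
East component: ΔE = −sin λ·ΔX + cos λ·ΔY = −(-0.789341)(-531.2) + (0.613955)(379.6) = -186.24 m.
1° of latitude spans 3600 × 30.92 = 111312 m; at latitude φ, 1° of longitude spans that × cos φ = 48124.4 m, so Δλ = -186.24 / 48124.4 × 3600 = -13.932″.

Δλ = -13.93″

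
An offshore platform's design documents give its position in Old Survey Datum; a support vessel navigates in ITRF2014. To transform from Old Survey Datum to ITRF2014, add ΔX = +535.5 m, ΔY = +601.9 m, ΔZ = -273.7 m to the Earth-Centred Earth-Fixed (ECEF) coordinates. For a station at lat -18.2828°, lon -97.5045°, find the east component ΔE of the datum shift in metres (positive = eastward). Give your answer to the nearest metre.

At φ = -18.2828°, λ = -97.5045°: sin φ = -0.313707, cos φ = 0.949520, sin λ = -0.991435, cos λ = -0.130604.
ΔE = −sin λ·ΔX + cos λ·ΔY = −(-0.991435)·(535.5) + (-0.130604)·(601.9) = 452.30 m.

ΔE = 452 m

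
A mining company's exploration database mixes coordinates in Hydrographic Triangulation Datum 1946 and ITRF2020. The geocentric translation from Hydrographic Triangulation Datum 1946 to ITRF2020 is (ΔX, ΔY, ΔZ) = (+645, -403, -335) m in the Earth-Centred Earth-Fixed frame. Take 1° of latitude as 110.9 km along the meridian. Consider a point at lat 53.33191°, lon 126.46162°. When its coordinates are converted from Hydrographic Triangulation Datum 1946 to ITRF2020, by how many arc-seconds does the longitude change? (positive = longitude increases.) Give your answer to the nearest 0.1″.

sin φ = 0.802108, cos φ = 0.597179, sin λ = 0.804255, cos λ = -0.594284.
East component: ΔE = −sin λ·ΔX + cos λ·ΔY = −(0.804255)(645) + (-0.594284)(-403) = -279.25 m.
1° of latitude spans 110900 m; at latitude φ, 1° of longitude spans that × cos φ = 66227.1 m, so Δλ = -279.25 / 66227.1 × 3600 = -15.179″.

Δλ = -15.2″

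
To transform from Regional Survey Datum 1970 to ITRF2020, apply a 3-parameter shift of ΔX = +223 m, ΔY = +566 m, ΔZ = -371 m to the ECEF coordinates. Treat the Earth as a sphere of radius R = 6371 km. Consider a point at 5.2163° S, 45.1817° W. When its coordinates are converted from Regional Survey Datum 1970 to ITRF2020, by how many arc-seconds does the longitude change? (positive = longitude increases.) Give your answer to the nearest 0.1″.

Δλ = 18.1″

sin φ = -0.090916, cos φ = 0.995859, sin λ = -0.709346, cos λ = 0.704861.
East component: ΔE = −sin λ·ΔX + cos λ·ΔY = −(-0.709346)(223) + (0.704861)(566) = 557.14 m.
1° of latitude spans πR/180 = 111195 m; at latitude φ, 1° of longitude spans that × cos φ = 110734.4 m, so Δλ = 557.14 / 110734.4 × 3600 = 18.113″.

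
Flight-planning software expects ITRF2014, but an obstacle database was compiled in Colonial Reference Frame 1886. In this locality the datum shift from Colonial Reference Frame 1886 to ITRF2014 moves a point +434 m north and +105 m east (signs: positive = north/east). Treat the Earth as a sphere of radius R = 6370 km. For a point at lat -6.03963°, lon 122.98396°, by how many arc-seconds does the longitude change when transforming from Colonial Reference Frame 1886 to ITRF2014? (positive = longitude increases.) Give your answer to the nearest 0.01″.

At latitude -6.03963°, cos φ = 0.994449.
One radian of longitude at latitude φ spans R cos φ, so Δλ = ΔE / (R cos φ) = 105.0 / (6370000 × 0.994449) = 1.6576e-05 rad = 3.419″.

Δλ = 3.42″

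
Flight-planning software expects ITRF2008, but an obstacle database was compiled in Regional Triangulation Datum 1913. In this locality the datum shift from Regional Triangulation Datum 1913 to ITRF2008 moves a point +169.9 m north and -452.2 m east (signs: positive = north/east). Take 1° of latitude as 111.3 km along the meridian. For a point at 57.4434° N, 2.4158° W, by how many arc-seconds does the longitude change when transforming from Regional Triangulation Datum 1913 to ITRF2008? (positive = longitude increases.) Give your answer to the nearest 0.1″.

At latitude 57.4434°, cos φ = 0.538132.
1° of longitude at this latitude = 111.3 × cos φ = 59.89 km, so Δλ = -452.2 / 59894.1 = -0.0075500° = -27.180″.

Δλ = -27.2″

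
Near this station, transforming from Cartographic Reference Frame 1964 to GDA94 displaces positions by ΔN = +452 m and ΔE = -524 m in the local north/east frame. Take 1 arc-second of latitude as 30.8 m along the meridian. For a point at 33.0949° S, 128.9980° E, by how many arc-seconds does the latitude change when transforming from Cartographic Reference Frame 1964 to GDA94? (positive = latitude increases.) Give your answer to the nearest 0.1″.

1″ of latitude = 30.80 m, so Δφ = 452.0 / 30.80 = 14.675″.

Δφ = 14.7″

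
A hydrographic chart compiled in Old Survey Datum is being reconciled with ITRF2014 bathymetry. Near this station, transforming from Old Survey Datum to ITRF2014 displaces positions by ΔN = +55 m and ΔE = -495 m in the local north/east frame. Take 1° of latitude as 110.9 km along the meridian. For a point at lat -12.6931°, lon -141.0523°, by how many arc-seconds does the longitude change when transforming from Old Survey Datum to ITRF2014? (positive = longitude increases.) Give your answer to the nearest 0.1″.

At latitude -12.6931°, cos φ = 0.975561.
1° of longitude at this latitude = 110.9 × cos φ = 108.19 km, so Δλ = -495.0 / 108189.7 = -0.0045753° = -16.471″.

Δλ = -16.5″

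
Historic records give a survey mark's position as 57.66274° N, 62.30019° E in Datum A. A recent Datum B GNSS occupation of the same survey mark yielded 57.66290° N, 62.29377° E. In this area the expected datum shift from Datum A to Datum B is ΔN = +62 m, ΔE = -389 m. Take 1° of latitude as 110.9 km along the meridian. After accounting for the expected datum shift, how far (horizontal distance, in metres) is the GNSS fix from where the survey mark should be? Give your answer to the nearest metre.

45 m

Observed coordinate differences: Δφ = +0.00016°, Δλ = -0.00642°.
Converting to metres (1° lat = 110900 m, cos φ = 0.534902): observed ΔN = 17.7 m, observed ΔE = -380.8 m.
Subtracting the expected shift leaves a residual of 17.7 − (62) = -44.3 m north and -380.8 − (-389) = 8.2 m east.
Residual distance = √((-44.3)² + 8.2²) = 45.0 m.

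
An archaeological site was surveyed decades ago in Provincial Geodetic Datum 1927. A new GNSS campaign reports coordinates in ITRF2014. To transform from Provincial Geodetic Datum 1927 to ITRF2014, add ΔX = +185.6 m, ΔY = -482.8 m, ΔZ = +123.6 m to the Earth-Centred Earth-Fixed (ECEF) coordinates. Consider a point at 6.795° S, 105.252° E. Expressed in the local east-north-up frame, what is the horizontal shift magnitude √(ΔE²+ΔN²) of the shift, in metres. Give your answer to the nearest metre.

The local east axis at (φ, λ) is (−sin λ, cos λ, 0), so ΔE = −sin(105.252°)·185.6 + cos(105.252°)·(-482.8) = -52.06 m.
The local north axis is (−sin φ cos λ, −sin φ sin λ, cos φ), giving ΔN = -5.777 − 55.112 + 122.732 = 61.84 m.
Horizontal magnitude = √(ΔE² + ΔN²) = √((-52.06)² + 61.84²) = 80.84 m.

81 m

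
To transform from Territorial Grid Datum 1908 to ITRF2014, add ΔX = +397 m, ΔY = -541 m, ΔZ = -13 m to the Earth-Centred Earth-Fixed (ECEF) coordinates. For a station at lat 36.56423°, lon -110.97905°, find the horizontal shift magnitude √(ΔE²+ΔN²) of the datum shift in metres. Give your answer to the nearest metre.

608 m

The local east axis at (φ, λ) is (−sin λ, cos λ, 0), so ΔE = −sin(-110.97905°)·397 + cos(-110.97905°)·(-541) = 564.38 m.
The local north axis is (−sin φ cos λ, −sin φ sin λ, cos φ), giving ΔN = 84.674 − 300.923 − 10.441 = -226.69 m.
Horizontal magnitude = √(ΔE² + ΔN²) = √(564.38² + (-226.69)²) = 608.20 m.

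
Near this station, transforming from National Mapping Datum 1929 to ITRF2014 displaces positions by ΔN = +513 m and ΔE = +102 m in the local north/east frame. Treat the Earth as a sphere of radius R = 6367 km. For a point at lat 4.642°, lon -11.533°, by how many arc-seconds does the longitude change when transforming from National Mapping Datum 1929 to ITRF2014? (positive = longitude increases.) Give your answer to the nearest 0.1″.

At latitude 4.642°, cos φ = 0.996720.
One radian of longitude at latitude φ spans R cos φ, so Δλ = ΔE / (R cos φ) = 102.0 / (6367000 × 0.996720) = 1.6073e-05 rad = 3.315″.

Δλ = 3.3″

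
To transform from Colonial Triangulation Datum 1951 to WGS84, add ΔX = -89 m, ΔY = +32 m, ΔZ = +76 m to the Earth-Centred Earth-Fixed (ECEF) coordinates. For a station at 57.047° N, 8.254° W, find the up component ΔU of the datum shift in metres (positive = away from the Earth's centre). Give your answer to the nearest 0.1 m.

ΔU = 13.4 m

The local up (radial) axis is (cos φ cos λ, cos φ sin λ, sin φ), giving ΔU = -47.910 − 2.499 + 63.773 = 13.36 m.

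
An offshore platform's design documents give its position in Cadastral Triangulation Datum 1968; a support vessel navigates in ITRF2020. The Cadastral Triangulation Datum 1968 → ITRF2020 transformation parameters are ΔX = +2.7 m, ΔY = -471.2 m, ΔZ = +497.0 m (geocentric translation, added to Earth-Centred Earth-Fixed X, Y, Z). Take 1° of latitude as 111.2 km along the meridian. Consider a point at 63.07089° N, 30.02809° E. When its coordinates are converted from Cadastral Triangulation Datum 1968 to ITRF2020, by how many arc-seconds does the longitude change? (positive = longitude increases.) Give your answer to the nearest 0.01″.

Δλ = -29.26″

sin φ = 0.891568, cos φ = 0.452888, sin λ = 0.500425, cos λ = 0.865780.
East component: ΔE = −sin λ·ΔX + cos λ·ΔY = −(0.500425)(2.7) + (0.865780)(-471.2) = -409.31 m.
1° of latitude spans 111200 m; at latitude φ, 1° of longitude spans that × cos φ = 50361.1 m, so Δλ = -409.31 / 50361.1 × 3600 = -29.259″.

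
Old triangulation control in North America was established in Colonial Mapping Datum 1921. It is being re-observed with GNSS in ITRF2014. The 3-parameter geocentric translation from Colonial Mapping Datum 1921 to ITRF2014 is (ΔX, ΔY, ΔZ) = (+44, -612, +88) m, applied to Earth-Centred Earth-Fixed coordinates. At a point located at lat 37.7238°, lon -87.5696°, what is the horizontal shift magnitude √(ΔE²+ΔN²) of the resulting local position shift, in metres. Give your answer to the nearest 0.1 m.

306.2 m

At φ = 37.7238°, λ = -87.5696°: sin φ = 0.611856, cos φ = 0.790969, sin λ = -0.999100, cos λ = 0.042406.
ΔE = −sin λ·ΔX + cos λ·ΔY = −(-0.999100)·(44) + (0.042406)·(-612) = 18.01 m.
ΔN = −sin φ cos λ·ΔX − sin φ sin λ·ΔY + cos φ·ΔZ = −(0.611856)(0.042406)(44) − (0.611856)(-0.999100)(-612) + (0.790969)(88) = -305.66 m.
Horizontal magnitude = √(ΔE² + ΔN²) = √(18.01² + (-305.66)²) = 306.19 m.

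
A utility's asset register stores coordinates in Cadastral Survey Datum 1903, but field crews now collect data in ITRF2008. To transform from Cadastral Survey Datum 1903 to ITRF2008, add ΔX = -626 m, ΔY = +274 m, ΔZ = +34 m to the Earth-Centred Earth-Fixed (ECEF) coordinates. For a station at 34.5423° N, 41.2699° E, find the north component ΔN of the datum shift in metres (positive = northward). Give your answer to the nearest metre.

At φ = 34.5423°, λ = 41.2699°: sin φ = 0.567015, cos φ = 0.823708, sin λ = 0.659607, cos λ = 0.751611.
ΔN = −sin φ cos λ·ΔX − sin φ sin λ·ΔY + cos φ·ΔZ = −(0.567015)(0.751611)(-626) − (0.567015)(0.659607)(274) + (0.823708)(34) = 192.31 m.

ΔN = 192 m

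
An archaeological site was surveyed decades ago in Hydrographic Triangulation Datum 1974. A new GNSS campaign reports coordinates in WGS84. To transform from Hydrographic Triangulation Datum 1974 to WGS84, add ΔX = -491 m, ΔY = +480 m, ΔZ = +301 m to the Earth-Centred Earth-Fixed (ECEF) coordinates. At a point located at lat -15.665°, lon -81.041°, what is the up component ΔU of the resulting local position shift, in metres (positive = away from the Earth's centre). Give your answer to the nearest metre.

ΔU = -611 m

At φ = -15.665°, λ = -81.041°: sin φ = -0.270012, cos φ = 0.962857, sin λ = -0.987800, cos λ = 0.155728.
ΔU = cos φ cos λ·ΔX + cos φ sin λ·ΔY + sin φ·ΔZ = (0.962857)(0.155728)(-491) + (0.962857)(-0.987800)(480) + (-0.270012)(301) = -611.43 m.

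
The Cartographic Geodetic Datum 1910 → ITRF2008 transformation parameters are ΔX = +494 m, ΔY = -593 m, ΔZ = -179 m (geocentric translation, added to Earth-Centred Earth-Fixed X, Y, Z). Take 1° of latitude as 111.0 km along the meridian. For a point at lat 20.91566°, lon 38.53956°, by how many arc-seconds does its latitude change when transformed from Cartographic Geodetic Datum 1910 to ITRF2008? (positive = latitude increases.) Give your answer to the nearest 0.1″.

sin φ = 0.356993, cos φ = 0.934107, sin λ = 0.623055, cos λ = 0.782178.
North component: ΔN = −sin φ cos λ·ΔX − sin φ sin λ·ΔY + cos φ·ΔZ = −(0.356993)(0.782178)(494) − (0.356993)(0.623055)(-593) + (0.934107)(-179) = -173.25 m.
1° of latitude spans 111000 m, so Δφ = -173.25 / 111000 × 3600 = -5.619″.

Δφ = -5.6″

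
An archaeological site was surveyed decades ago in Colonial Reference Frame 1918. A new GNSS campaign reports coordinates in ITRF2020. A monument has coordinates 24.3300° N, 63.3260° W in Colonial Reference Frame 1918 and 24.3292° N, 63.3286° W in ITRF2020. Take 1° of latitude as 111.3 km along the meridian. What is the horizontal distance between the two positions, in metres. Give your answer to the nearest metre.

278 m

Δφ = 24.3292° − 24.3300° = -0.0008°; Δλ = -63.3286° − -63.3260° = -0.0026°.
ΔN = Δφ × 111300 = -89.0 m; ΔE = Δλ × 111300 × cos(24.3300°) = -0.0026 × 111300 × 0.911188 = -263.7 m.
Distance = √(ΔE² + ΔN²) = √((-263.7)² + (-89.0)²) = 278.3 m.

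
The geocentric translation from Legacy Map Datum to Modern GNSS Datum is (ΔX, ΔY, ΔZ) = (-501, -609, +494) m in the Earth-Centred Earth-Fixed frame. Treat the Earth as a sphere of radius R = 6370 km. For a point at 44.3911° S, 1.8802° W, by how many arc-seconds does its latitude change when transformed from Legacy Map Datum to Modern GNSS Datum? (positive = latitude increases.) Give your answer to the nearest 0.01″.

sin φ = -0.699552, cos φ = 0.714581, sin λ = -0.032810, cos λ = 0.999462.
North component: ΔN = −sin φ cos λ·ΔX − sin φ sin λ·ΔY + cos φ·ΔZ = −(-0.699552)(0.999462)(-501) − (-0.699552)(-0.032810)(-609) + (0.714581)(494) = 16.69 m.
1° of latitude spans πR/180 = 111177 m, so Δφ = 16.69 / 111177 × 3600 = 0.541″.

Δφ = 0.54″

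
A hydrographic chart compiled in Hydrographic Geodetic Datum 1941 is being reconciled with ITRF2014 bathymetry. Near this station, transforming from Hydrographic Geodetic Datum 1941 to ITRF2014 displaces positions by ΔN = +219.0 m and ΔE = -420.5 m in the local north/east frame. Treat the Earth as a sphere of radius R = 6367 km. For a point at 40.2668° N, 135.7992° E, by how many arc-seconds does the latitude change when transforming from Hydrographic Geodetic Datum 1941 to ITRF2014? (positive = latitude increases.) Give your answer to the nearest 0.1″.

On a sphere of radius R, 1 rad of latitude = R, so Δφ = ΔN / R = 219.0 / 6367000 = 3.4396e-05 rad = 7.095″.

Δφ = 7.1″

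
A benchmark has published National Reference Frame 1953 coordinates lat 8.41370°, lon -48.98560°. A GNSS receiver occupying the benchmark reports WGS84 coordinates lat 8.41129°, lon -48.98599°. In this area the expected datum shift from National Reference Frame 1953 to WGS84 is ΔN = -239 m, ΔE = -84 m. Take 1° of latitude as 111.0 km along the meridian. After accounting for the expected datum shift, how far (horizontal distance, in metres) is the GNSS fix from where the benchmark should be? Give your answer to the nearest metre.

Observed coordinate differences: Δφ = -0.00241°, Δλ = -0.00039°.
Converting to metres (1° lat = 111000 m, cos φ = 0.989237): observed ΔN = -267.5 m, observed ΔE = -42.8 m.
Subtracting the expected shift leaves a residual of -267.5 − (-239) = -28.5 m north and -42.8 − (-84) = 41.2 m east.
Residual distance = √((-28.5)² + 41.2²) = 50.1 m.

50 m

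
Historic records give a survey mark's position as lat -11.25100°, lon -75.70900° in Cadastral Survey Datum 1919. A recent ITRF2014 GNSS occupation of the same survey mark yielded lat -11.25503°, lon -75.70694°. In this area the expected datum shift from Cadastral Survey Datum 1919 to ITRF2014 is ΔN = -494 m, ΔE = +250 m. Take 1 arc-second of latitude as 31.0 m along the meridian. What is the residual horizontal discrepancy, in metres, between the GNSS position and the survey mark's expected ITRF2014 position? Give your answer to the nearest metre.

Observed coordinate differences: Δφ = -0.00403°, Δλ = +0.00206°.
Converting to metres (1° lat = 111600 m, cos φ = 0.980782): observed ΔN = -449.7 m, observed ΔE = 225.5 m.
Subtracting the expected shift leaves a residual of -449.7 − (-494) = 44.3 m north and 225.5 − (250) = -24.5 m east.
Residual distance = √(44.3² + (-24.5)²) = 50.6 m.

51 m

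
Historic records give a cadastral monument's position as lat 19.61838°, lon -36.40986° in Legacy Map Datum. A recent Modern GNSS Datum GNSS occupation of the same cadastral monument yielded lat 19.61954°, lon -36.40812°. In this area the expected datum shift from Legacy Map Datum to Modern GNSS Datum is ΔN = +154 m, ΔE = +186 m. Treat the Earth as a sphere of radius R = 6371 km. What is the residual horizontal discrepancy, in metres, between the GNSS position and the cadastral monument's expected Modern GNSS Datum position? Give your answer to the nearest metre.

25 m

Observed coordinate differences: Δφ = +0.00116°, Δλ = +0.00174°.
Converting to metres (1° lat = 111195 m, cos φ = 0.941950): observed ΔN = 129.0 m, observed ΔE = 182.2 m.
Subtracting the expected shift leaves a residual of 129.0 − (154) = -25.0 m north and 182.2 − (186) = -3.8 m east.
Residual distance = √((-25.0)² + (-3.8)²) = 25.3 m.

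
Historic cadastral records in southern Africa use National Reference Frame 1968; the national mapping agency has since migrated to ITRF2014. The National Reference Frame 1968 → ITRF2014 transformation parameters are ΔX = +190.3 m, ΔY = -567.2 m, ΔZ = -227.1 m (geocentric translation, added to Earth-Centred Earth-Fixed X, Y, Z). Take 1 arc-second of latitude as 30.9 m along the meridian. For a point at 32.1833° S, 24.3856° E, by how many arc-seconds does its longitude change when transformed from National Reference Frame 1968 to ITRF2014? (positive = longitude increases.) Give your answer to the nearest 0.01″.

sin φ = -0.532630, cos φ = 0.846348, sin λ = 0.412876, cos λ = 0.910787.
East component: ΔE = −sin λ·ΔX + cos λ·ΔY = −(0.412876)(190.3) + (0.910787)(-567.2) = -595.17 m.
1° of latitude spans 3600 × 30.90 = 111240 m; at latitude φ, 1° of longitude spans that × cos φ = 94147.8 m, so Δλ = -595.17 / 94147.8 × 3600 = -22.758″.

Δλ = -22.76″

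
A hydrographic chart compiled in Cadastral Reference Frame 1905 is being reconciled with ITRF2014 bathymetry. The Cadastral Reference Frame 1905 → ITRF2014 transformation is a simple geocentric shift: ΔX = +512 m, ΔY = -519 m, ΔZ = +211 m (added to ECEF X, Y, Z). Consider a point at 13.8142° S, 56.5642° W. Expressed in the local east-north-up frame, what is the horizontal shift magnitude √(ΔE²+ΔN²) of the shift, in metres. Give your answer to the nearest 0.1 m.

401.4 m

At φ = -13.8142°, λ = -56.5642°: sin φ = -0.238774, cos φ = 0.971075, sin λ = -0.834504, cos λ = 0.551002.
ΔE = −sin λ·ΔX + cos λ·ΔY = −(-0.834504)·(512) + (0.551002)·(-519) = 141.30 m.
ΔN = −sin φ cos λ·ΔX − sin φ sin λ·ΔY + cos φ·ΔZ = −(-0.238774)(0.551002)(512) − (-0.238774)(-0.834504)(-519) + (0.971075)(211) = 375.67 m.
Horizontal magnitude = √(ΔE² + ΔN²) = √(141.30² + 375.67²) = 401.37 m.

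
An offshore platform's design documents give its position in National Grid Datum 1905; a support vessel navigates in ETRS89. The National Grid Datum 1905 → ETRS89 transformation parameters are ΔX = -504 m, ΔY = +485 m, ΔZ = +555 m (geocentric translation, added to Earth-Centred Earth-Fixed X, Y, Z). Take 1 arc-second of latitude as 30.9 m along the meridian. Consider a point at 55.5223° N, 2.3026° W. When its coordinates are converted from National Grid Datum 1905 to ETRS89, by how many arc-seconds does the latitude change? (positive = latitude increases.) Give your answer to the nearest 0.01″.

sin φ = 0.824347, cos φ = 0.566085, sin λ = -0.040177, cos λ = 0.999193.
North component: ΔN = −sin φ cos λ·ΔX − sin φ sin λ·ΔY + cos φ·ΔZ = −(0.824347)(0.999193)(-504) − (0.824347)(-0.040177)(485) + (0.566085)(555) = 745.38 m.
1° of latitude spans 3600 × 30.90 = 111240 m, so Δφ = 745.38 / 111240 × 3600 = 24.122″.

Δφ = 24.12″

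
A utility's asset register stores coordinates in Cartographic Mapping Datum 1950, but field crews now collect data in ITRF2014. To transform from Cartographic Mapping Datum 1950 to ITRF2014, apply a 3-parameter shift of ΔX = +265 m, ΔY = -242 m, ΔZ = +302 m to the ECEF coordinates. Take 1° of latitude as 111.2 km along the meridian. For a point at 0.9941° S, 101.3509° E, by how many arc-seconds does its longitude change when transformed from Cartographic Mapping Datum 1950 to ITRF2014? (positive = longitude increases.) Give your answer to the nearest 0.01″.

sin φ = -0.017349, cos φ = 0.999849, sin λ = 0.980440, cos λ = -0.196817.
East component: ΔE = −sin λ·ΔX + cos λ·ΔY = −(0.980440)(265) + (-0.196817)(-242) = -212.19 m.
1° of latitude spans 111200 m; at latitude φ, 1° of longitude spans that × cos φ = 111183.3 m, so Δλ = -212.19 / 111183.3 × 3600 = -6.870″.

Δλ = -6.87″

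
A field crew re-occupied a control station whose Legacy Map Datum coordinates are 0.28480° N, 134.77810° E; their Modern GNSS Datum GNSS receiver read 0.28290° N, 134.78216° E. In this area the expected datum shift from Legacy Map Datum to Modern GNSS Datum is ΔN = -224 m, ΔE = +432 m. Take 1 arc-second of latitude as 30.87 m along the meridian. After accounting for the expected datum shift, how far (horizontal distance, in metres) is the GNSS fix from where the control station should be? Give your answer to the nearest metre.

Observed coordinate differences: Δφ = -0.00190°, Δλ = +0.00406°.
Converting to metres (1° lat = 111132 m, cos φ = 0.999988): observed ΔN = -211.2 m, observed ΔE = 451.2 m.
Subtracting the expected shift leaves a residual of -211.2 − (-224) = 12.8 m north and 451.2 − (432) = 19.2 m east.
Residual distance = √(12.8² + 19.2²) = 23.1 m.

23 m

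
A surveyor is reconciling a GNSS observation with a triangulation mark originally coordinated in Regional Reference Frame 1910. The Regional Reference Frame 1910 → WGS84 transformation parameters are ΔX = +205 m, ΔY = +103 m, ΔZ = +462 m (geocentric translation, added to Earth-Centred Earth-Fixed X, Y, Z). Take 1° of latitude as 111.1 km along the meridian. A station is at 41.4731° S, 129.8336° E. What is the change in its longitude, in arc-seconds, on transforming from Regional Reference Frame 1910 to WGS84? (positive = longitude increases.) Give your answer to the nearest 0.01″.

sin φ = -0.662268, cos φ = 0.749267, sin λ = 0.767908, cos λ = -0.640560.
East component: ΔE = −sin λ·ΔX + cos λ·ΔY = −(0.767908)(205) + (-0.640560)(103) = -223.40 m.
1° of latitude spans 111100 m; at latitude φ, 1° of longitude spans that × cos φ = 83243.5 m, so Δλ = -223.40 / 83243.5 × 3600 = -9.661″.

Δλ = -9.66″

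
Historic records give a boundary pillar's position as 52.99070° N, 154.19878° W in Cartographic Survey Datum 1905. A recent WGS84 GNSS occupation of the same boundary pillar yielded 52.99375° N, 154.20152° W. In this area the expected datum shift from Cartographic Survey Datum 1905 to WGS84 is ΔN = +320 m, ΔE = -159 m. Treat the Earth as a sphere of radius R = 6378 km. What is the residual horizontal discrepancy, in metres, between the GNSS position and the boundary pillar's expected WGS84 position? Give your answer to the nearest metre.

31 m

Observed coordinate differences: Δφ = +0.00305°, Δλ = -0.00274°.
Converting to metres (1° lat = 111317 m, cos φ = 0.601945): observed ΔN = 339.5 m, observed ΔE = -183.6 m.
Subtracting the expected shift leaves a residual of 339.5 − (320) = 19.5 m north and -183.6 − (-159) = -24.6 m east.
Residual distance = √(19.5² + (-24.6)²) = 31.4 m.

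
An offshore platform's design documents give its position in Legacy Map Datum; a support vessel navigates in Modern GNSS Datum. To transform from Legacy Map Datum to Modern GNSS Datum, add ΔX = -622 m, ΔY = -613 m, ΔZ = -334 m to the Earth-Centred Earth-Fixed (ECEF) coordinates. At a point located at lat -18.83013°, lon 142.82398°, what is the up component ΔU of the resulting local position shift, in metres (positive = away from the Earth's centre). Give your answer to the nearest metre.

ΔU = 226 m

At φ = -18.83013°, λ = 142.82398°: sin φ = -0.322763, cos φ = 0.946480, sin λ = 0.604266, cos λ = -0.796783.
ΔU = cos φ cos λ·ΔX + cos φ sin λ·ΔY + sin φ·ΔZ = (0.946480)(-0.796783)(-622) + (0.946480)(0.604266)(-613) + (-0.322763)(-334) = 226.29 m.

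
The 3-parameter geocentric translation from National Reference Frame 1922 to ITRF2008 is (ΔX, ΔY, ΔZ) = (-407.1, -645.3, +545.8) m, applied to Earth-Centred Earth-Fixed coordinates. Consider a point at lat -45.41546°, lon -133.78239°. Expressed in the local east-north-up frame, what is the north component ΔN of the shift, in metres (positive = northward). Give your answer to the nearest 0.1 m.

At φ = -45.41546°, λ = -133.78239°: sin φ = -0.712215, cos φ = 0.701961, sin λ = -0.721973, cos λ = -0.691921.
ΔN = −sin φ cos λ·ΔX − sin φ sin λ·ΔY + cos φ·ΔZ = −(-0.712215)(-0.691921)(-407.1) − (-0.712215)(-0.721973)(-645.3) + (0.701961)(545.8) = 915.56 m.

ΔN = 915.6 m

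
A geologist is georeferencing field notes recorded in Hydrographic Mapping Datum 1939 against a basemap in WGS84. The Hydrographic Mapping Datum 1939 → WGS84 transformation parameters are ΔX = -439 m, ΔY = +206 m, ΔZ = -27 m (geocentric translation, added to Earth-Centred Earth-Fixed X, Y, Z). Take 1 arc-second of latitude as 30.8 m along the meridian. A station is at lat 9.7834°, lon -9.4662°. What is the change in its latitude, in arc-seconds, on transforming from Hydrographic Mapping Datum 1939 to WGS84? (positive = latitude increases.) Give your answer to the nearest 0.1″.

sin φ = 0.169924, cos φ = 0.985457, sin λ = -0.164466, cos λ = 0.986383.
North component: ΔN = −sin φ cos λ·ΔX − sin φ sin λ·ΔY + cos φ·ΔZ = −(0.169924)(0.986383)(-439) − (0.169924)(-0.164466)(206) + (0.985457)(-27) = 52.73 m.
1° of latitude spans 3600 × 30.80 = 110880 m, so Δφ = 52.73 / 110880 × 3600 = 1.712″.

Δφ = 1.7″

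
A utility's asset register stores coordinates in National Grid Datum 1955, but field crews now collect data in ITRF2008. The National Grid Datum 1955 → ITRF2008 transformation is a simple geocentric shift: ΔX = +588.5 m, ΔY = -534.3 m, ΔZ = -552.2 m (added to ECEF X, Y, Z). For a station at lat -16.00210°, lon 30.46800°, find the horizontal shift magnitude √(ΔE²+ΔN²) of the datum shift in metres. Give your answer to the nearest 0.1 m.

The local east axis at (φ, λ) is (−sin λ, cos λ, 0), so ΔE = −sin(30.46800°)·588.5 + cos(30.46800°)·(-534.3) = -758.92 m.
The local north axis is (−sin φ cos λ, −sin φ sin λ, cos φ), giving ΔN = 139.831 − 74.685 − 530.803 = -465.66 m.
Horizontal magnitude = √(ΔE² + ΔN²) = √((-758.92)² + (-465.66)²) = 890.39 m.

890.4 m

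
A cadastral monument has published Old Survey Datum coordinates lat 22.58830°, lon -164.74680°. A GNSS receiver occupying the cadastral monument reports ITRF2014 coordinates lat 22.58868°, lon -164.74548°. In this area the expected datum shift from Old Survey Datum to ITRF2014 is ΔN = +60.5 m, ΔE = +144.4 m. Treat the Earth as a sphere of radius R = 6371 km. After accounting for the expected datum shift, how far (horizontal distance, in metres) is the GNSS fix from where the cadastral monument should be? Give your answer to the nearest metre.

20 m

Observed coordinate differences: Δφ = +0.00038°, Δλ = +0.00132°.
Converting to metres (1° lat = 111195 m, cos φ = 0.923289): observed ΔN = 42.3 m, observed ΔE = 135.5 m.
Subtracting the expected shift leaves a residual of 42.3 − (60.5) = -18.2 m north and 135.5 − (144.4) = -8.9 m east.
Residual distance = √((-18.2)² + (-8.9)²) = 20.3 m.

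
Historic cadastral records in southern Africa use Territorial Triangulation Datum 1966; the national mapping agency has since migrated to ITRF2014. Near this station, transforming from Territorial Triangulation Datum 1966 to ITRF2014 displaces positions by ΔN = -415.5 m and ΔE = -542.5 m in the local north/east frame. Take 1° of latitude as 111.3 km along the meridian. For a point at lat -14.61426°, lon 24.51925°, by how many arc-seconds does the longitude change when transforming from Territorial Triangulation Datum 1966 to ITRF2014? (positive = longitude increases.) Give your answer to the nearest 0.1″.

At latitude -14.61426°, cos φ = 0.967646.
1° of longitude at this latitude = 111.3 × cos φ = 107.70 km, so Δλ = -542.5 / 107699.0 = -0.0050372° = -18.134″.

Δλ = -18.1″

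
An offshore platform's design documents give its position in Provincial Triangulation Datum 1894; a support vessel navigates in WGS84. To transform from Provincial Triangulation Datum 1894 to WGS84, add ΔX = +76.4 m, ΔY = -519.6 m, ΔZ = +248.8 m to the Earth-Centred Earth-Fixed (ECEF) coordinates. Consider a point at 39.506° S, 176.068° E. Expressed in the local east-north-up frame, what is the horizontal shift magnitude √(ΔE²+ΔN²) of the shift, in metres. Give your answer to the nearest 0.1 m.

The local east axis at (φ, λ) is (−sin λ, cos λ, 0), so ΔE = −sin(176.068°)·76.4 + cos(176.068°)·(-519.6) = 513.14 m.
The local north axis is (−sin φ cos λ, −sin φ sin λ, cos φ), giving ΔN = -48.488 − 22.667 + 191.964 = 120.81 m.
Horizontal magnitude = √(ΔE² + ΔN²) = √(513.14² + 120.81²) = 527.17 m.

527.2 m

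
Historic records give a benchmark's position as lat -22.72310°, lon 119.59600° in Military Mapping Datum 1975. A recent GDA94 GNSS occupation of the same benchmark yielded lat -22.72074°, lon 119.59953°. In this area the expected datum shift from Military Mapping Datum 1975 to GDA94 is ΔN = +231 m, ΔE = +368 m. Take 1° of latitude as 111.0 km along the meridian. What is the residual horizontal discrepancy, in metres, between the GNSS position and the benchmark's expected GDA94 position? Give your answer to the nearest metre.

32 m

Observed coordinate differences: Δφ = +0.00236°, Δλ = +0.00353°.
Converting to metres (1° lat = 111000 m, cos φ = 0.922382): observed ΔN = 262.0 m, observed ΔE = 361.4 m.
Subtracting the expected shift leaves a residual of 262.0 − (231) = 31.0 m north and 361.4 − (368) = -6.6 m east.
Residual distance = √(31.0² + (-6.6)²) = 31.7 m.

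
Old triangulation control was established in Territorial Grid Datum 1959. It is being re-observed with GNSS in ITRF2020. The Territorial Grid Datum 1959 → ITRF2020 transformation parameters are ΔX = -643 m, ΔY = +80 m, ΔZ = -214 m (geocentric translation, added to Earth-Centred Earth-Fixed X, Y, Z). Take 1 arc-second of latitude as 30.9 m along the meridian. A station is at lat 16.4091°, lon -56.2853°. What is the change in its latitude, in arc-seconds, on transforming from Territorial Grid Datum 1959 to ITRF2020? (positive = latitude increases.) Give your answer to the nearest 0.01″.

Δφ = -2.77″

sin φ = 0.282494, cos φ = 0.959269, sin λ = -0.831812, cos λ = 0.555058.
North component: ΔN = −sin φ cos λ·ΔX − sin φ sin λ·ΔY + cos φ·ΔZ = −(0.282494)(0.555058)(-643) − (0.282494)(-0.831812)(80) + (0.959269)(-214) = -85.66 m.
1° of latitude spans 3600 × 30.90 = 111240 m, so Δφ = -85.66 / 111240 × 3600 = -2.772″.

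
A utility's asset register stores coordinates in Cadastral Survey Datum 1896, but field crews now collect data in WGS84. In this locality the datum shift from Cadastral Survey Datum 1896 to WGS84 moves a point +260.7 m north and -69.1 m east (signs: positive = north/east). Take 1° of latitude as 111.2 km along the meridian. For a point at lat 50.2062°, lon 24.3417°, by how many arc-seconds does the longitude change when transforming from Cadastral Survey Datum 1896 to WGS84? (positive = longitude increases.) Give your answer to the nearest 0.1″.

Δλ = -3.5″

At latitude 50.2062°, cos φ = 0.640027.
1° of longitude at this latitude = 111.2 × cos φ = 71.17 km, so Δλ = -69.1 / 71171.0 = -0.0009709° = -3.495″.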